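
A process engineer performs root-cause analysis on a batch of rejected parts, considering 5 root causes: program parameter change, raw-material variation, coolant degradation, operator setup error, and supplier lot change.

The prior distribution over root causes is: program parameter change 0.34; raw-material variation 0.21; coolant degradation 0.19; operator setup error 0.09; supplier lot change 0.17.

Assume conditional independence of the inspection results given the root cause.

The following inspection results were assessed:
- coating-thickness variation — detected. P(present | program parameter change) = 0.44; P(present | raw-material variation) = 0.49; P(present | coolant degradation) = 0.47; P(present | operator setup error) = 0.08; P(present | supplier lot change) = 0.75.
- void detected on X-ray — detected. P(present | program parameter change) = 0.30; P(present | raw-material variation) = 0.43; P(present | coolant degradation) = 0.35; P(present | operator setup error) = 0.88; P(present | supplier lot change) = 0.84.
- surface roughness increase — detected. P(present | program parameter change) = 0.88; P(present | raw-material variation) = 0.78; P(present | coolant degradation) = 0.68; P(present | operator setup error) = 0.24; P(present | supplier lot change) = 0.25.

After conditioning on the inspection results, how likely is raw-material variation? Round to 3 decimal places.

0.279

Multiply each prior by the joint likelihood of the inspection result pattern:
  program parameter change: 0.34 × 0.44 × 0.30 × 0.88 = 0.039494
  raw-material variation: 0.21 × 0.49 × 0.43 × 0.78 = 0.034513
  coolant degradation: 0.19 × 0.47 × 0.35 × 0.68 = 0.021253
  operator setup error: 0.09 × 0.08 × 0.88 × 0.24 = 0.0015206
  supplier lot change: 0.17 × 0.75 × 0.84 × 0.25 = 0.026775
Marginal likelihood of the evidence = 0.12356.
P(raw-material variation | evidence) = 0.034513 / 0.12356 ≈ 0.279.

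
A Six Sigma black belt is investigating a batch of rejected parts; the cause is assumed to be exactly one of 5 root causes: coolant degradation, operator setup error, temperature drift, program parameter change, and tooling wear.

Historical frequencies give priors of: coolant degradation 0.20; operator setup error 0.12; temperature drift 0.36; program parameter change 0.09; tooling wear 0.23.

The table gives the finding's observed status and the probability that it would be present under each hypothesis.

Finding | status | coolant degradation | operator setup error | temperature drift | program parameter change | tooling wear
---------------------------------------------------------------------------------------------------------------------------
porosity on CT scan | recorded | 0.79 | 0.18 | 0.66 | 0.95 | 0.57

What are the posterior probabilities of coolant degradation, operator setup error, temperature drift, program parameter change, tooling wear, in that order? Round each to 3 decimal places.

0.249, 0.034, 0.375, 0.135, 0.207

Multiply each prior by the likelihood of the finding:
  coolant degradation: 0.20 × 0.79 = 0.158
  operator setup error: 0.12 × 0.18 = 0.0216
  temperature drift: 0.36 × 0.66 = 0.2376
  program parameter change: 0.09 × 0.95 = 0.0855
  tooling wear: 0.23 × 0.57 = 0.1311
The unnormalized weights sum to 0.6338.
P(coolant degradation | evidence) = 0.158 / 0.6338 ≈ 0.249
P(operator setup error | evidence) = 0.0216 / 0.6338 ≈ 0.034
P(temperature drift | evidence) = 0.2376 / 0.6338 ≈ 0.375
P(program parameter change | evidence) = 0.0855 / 0.6338 ≈ 0.135
P(tooling wear | evidence) = 0.1311 / 0.6338 ≈ 0.207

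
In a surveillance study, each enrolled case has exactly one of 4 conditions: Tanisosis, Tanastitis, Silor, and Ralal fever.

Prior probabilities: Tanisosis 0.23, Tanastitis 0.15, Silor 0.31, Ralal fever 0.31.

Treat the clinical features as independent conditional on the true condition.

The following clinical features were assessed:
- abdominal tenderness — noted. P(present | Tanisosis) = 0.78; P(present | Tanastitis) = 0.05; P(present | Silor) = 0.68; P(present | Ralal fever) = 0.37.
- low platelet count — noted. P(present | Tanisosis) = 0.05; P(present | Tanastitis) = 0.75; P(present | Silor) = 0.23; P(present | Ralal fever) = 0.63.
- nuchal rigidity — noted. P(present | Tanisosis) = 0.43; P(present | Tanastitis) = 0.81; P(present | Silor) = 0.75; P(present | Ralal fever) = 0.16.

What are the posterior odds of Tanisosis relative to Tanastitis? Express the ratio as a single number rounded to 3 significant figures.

0.847

Posterior odds equal prior odds times the likelihood ratio; only the two competing hypotheses matter.
  Tanisosis: 0.23 × 0.78 × 0.05 × 0.43 = 0.0038571
  Tanastitis: 0.15 × 0.05 × 0.75 × 0.81 = 0.0045563
Posterior odds = 0.0038571 / 0.0045563 ≈ 0.847.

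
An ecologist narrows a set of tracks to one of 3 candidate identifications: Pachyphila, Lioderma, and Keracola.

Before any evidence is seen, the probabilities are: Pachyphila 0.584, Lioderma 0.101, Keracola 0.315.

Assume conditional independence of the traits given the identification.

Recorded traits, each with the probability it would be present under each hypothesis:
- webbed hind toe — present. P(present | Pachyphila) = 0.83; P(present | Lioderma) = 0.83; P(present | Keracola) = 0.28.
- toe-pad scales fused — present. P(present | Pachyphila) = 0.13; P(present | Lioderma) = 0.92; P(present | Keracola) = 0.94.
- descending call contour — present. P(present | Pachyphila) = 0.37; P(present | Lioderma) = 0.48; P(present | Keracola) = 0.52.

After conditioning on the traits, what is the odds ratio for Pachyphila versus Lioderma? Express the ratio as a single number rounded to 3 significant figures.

0.630

The normalizing constant cancels in an odds ratio, so compute prior × likelihood for the two hypotheses only:
  Pachyphila: 0.584 × 0.83 × 0.13 × 0.37 = 0.023315
  Lioderma: 0.101 × 0.83 × 0.92 × 0.48 = 0.037019
Odds(Pachyphila : Lioderma) = 0.023315 / 0.037019 ≈ 0.630.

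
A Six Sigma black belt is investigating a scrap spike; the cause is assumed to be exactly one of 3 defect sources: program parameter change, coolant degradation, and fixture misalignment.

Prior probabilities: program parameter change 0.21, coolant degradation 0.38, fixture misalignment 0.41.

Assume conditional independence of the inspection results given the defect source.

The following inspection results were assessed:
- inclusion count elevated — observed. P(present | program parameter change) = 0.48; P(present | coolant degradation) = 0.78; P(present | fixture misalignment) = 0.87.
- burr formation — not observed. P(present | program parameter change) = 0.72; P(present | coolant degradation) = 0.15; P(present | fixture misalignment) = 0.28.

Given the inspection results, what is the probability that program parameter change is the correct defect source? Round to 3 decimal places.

For each hypothesis, the unnormalized posterior weight is prior × product of the inspection result likelihoods (using 1 − P(present | H) for each absent inspection result):
  program parameter change: 0.21 × 0.48 × (1 − 0.72) = 0.028224
  coolant degradation: 0.38 × 0.78 × (1 − 0.15) = 0.25194
  fixture misalignment: 0.41 × 0.87 × (1 − 0.28) = 0.25682
Marginal likelihood of the evidence = 0.53699.
P(program parameter change | evidence) = 0.028224 / 0.53699 ≈ 0.053.

0.053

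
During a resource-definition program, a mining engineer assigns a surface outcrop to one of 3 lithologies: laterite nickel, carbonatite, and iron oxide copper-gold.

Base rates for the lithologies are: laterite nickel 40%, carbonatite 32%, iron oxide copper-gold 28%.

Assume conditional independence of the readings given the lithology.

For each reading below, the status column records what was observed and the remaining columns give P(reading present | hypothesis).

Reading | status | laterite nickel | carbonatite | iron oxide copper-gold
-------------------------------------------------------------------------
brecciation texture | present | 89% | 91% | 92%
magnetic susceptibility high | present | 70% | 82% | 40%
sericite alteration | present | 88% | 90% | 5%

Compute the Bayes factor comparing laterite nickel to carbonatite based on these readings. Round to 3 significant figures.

0.816

The Bayes factor is the ratio of the joint likelihoods of the reading pattern under the two hypotheses.
  laterite nickel: 0.89 × 0.70 × 0.88 = 0.54824
  carbonatite: 0.91 × 0.82 × 0.90 = 0.67158
Bayes factor = 0.54824 / 0.67158 ≈ 0.816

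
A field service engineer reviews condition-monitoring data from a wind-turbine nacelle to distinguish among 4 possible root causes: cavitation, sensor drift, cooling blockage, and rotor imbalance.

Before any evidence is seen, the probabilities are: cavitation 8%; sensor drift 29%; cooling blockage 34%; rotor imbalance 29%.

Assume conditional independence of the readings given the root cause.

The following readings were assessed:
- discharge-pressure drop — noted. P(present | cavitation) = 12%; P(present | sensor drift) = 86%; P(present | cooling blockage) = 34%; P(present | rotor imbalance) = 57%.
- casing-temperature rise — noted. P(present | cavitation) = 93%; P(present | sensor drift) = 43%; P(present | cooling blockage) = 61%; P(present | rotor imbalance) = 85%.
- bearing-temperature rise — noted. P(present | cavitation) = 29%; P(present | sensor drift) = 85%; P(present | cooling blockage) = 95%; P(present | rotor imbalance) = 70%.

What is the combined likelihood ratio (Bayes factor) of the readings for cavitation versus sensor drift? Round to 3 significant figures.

Joint likelihood of the reading pattern under each hypothesis:
  cavitation: 0.12 × 0.93 × 0.29 = 0.032364
  sensor drift: 0.86 × 0.43 × 0.85 = 0.31433
Bayes factor = 0.032364 / 0.31433 ≈ 0.103

0.103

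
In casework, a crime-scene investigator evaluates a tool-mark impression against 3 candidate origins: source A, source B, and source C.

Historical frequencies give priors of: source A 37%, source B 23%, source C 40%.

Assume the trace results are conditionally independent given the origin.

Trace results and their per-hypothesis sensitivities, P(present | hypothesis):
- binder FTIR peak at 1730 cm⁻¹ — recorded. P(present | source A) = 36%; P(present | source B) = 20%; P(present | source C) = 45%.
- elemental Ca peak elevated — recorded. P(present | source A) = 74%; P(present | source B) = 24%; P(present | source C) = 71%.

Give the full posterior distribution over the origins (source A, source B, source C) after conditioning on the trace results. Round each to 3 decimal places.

0.415, 0.047, 0.538

Multiply each prior by the joint likelihood of the trace result pattern:
  source A: 0.37 × 0.36 × 0.74 = 0.098568
  source B: 0.23 × 0.20 × 0.24 = 0.01104
  source C: 0.40 × 0.45 × 0.71 = 0.1278
Marginal likelihood of the evidence = 0.23741.
P(source A | evidence) = 0.098568 / 0.23741 ≈ 0.415
P(source B | evidence) = 0.01104 / 0.23741 ≈ 0.047
P(source C | evidence) = 0.1278 / 0.23741 ≈ 0.538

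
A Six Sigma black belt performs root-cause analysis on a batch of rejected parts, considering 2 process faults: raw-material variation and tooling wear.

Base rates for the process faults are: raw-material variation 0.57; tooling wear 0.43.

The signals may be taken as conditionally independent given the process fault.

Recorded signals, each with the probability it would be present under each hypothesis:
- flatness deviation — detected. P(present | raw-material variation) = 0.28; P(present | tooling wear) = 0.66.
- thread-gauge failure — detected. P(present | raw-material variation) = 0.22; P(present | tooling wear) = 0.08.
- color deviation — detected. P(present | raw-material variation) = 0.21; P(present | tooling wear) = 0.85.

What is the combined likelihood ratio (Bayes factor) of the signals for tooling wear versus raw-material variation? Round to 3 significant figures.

3.47

Joint likelihood of the signal pattern under each hypothesis:
  tooling wear: 0.66 × 0.08 × 0.85 = 0.04488
  raw-material variation: 0.28 × 0.22 × 0.21 = 0.012936
Bayes factor = 0.04488 / 0.012936 ≈ 3.47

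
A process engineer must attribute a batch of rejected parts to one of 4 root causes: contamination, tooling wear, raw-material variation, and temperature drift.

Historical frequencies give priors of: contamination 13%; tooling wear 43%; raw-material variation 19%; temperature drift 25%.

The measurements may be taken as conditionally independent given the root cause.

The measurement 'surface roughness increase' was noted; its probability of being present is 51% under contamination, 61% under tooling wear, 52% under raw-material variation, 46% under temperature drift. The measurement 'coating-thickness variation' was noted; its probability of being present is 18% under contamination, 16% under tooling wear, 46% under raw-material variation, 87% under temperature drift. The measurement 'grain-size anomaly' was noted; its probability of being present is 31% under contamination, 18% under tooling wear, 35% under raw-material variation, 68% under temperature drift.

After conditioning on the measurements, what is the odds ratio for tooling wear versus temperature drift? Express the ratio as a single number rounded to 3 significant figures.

0.111

The normalizing constant cancels in an odds ratio, so compute prior × likelihood for the two hypotheses only:
  tooling wear: 0.43 × 0.61 × 0.16 × 0.18 = 0.0075542
  temperature drift: 0.25 × 0.46 × 0.87 × 0.68 = 0.068034
Odds(tooling wear : temperature drift) = 0.0075542 / 0.068034 ≈ 0.111.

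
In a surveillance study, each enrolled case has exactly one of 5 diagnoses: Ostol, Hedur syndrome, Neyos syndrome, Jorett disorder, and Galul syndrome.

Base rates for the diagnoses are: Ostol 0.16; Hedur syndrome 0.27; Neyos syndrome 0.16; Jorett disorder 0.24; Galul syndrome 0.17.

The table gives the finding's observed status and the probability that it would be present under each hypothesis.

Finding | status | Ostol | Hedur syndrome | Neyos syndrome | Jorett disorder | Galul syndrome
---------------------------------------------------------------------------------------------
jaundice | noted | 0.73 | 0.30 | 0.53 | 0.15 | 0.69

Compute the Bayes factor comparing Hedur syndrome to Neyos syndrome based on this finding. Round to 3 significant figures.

The Bayes factor is the ratio of the two likelihoods.
  Hedur syndrome: 0.3
  Neyos syndrome: 0.53
Bayes factor = 0.3 / 0.53 ≈ 0.566

0.566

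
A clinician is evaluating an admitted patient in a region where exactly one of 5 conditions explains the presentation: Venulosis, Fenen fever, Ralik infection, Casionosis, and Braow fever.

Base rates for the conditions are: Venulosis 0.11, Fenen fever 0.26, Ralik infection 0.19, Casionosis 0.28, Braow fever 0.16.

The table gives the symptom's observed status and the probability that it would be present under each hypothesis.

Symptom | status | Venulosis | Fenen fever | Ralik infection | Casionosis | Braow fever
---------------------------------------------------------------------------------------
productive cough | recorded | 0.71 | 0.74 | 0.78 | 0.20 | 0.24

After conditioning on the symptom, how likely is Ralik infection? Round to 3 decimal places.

0.289

Multiply each prior by the likelihood of the symptom:
  Venulosis: 0.11 × 0.71 = 0.0781
  Fenen fever: 0.26 × 0.74 = 0.1924
  Ralik infection: 0.19 × 0.78 = 0.1482
  Casionosis: 0.28 × 0.20 = 0.056
  Braow fever: 0.16 × 0.24 = 0.0384
Marginal likelihood of the evidence = 0.5131.
P(Ralik infection | evidence) = 0.1482 / 0.5131 ≈ 0.289.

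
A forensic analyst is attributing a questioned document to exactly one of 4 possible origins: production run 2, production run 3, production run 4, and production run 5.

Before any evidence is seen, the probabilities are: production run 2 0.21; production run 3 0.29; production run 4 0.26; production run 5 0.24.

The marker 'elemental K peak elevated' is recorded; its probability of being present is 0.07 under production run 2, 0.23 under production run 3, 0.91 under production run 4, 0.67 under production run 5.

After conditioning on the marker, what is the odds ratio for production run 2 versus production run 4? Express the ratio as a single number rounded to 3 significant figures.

0.0621

Unnormalized posterior weight (prior times the marker likelihood) for each of the two hypotheses:
  production run 2: 0.21 × 0.07 = 0.0147
  production run 4: 0.26 × 0.91 = 0.2366
Posterior odds = 0.0147 / 0.2366 ≈ 0.0621.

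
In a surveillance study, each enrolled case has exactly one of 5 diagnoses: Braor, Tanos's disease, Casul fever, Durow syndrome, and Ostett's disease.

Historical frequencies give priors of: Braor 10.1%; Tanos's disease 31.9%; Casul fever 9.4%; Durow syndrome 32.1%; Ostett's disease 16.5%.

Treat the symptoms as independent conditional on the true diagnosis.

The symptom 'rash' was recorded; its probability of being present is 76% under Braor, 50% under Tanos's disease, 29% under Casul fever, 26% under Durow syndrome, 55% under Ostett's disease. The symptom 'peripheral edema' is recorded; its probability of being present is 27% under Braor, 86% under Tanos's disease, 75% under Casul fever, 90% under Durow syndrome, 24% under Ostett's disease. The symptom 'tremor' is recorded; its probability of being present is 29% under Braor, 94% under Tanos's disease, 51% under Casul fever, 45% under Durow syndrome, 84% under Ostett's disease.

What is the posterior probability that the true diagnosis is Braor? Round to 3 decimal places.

Multiply each prior by the joint likelihood of the symptom pattern:
  Braor: 0.101 × 0.76 × 0.27 × 0.29 = 0.0060103
  Tanos's disease: 0.319 × 0.50 × 0.86 × 0.94 = 0.12894
  Casul fever: 0.094 × 0.29 × 0.75 × 0.51 = 0.010427
  Durow syndrome: 0.321 × 0.26 × 0.90 × 0.45 = 0.033801
  Ostett's disease: 0.165 × 0.55 × 0.24 × 0.84 = 0.018295
The unnormalized weights sum to 0.19747.
P(Braor | evidence) = 0.0060103 / 0.19747 ≈ 0.030.

0.030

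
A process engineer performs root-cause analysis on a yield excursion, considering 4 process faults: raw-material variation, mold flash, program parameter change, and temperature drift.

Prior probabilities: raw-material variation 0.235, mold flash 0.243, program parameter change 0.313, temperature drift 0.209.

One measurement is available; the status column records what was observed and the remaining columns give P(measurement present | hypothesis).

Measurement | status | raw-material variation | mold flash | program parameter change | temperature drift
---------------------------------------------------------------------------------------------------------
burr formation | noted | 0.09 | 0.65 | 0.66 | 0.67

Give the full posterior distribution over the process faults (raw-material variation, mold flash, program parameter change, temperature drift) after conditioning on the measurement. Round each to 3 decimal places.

Multiply each prior by the likelihood of the measurement:
  raw-material variation: 0.235 × 0.09 = 0.02115
  mold flash: 0.243 × 0.65 = 0.15795
  program parameter change: 0.313 × 0.66 = 0.20658
  temperature drift: 0.209 × 0.67 = 0.14003
The unnormalized weights sum to 0.52571.
P(raw-material variation | evidence) = 0.02115 / 0.52571 ≈ 0.040
P(mold flash | evidence) = 0.15795 / 0.52571 ≈ 0.300
P(program parameter change | evidence) = 0.20658 / 0.52571 ≈ 0.393
P(temperature drift | evidence) = 0.14003 / 0.52571 ≈ 0.266

0.040, 0.300, 0.393, 0.266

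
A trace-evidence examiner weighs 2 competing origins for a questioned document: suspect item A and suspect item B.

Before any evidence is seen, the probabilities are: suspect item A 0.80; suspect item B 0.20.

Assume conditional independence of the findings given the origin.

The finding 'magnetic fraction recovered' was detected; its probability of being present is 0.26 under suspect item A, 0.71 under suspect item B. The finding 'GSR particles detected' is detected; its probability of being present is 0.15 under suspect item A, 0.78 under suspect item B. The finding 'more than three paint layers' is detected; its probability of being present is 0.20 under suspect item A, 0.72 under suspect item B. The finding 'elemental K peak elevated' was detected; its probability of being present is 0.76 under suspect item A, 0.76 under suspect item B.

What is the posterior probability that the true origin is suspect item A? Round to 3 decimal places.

Multiply each prior by the joint likelihood of the evidence pattern:
  suspect item A: 0.80 × 0.26 × 0.15 × 0.20 × 0.76 = 0.0047424
  suspect item B: 0.20 × 0.71 × 0.78 × 0.72 × 0.76 = 0.060608
Marginal likelihood of the evidence = 0.06535.
P(suspect item A | evidence) = 0.0047424 / 0.06535 ≈ 0.073.

0.073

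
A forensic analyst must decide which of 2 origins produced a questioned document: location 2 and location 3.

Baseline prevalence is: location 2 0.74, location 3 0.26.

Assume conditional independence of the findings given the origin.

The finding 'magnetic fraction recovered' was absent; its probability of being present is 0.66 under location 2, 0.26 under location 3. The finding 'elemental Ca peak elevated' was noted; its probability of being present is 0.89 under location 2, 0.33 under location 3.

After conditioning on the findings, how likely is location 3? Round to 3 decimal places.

Multiply each prior by the joint likelihood of the evidence pattern (using 1 − P(present | H) for each absent finding):
  location 2: 0.74 × (1 − 0.66) × 0.89 = 0.22392
  location 3: 0.26 × (1 − 0.26) × 0.33 = 0.063492
Normalizing constant Z = 0.22392 + 0.063492 = 0.28742.
P(location 3 | evidence) = 0.063492 / 0.28742 ≈ 0.221.

0.221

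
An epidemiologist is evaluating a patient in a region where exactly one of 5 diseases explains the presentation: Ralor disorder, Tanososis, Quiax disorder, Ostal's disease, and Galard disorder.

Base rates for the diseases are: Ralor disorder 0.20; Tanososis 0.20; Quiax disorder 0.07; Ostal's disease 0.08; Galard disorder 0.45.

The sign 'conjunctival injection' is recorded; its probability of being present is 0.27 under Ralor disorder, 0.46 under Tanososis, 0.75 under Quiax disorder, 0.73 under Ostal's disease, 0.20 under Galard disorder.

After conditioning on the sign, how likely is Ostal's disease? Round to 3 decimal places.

Multiply each prior by the likelihood of the sign:
  Ralor disorder: 0.20 × 0.27 = 0.054
  Tanososis: 0.20 × 0.46 = 0.092
  Quiax disorder: 0.07 × 0.75 = 0.0525
  Ostal's disease: 0.08 × 0.73 = 0.0584
  Galard disorder: 0.45 × 0.20 = 0.09
Marginal likelihood of the evidence = 0.3469.
P(Ostal's disease | evidence) = 0.0584 / 0.3469 ≈ 0.168.

0.168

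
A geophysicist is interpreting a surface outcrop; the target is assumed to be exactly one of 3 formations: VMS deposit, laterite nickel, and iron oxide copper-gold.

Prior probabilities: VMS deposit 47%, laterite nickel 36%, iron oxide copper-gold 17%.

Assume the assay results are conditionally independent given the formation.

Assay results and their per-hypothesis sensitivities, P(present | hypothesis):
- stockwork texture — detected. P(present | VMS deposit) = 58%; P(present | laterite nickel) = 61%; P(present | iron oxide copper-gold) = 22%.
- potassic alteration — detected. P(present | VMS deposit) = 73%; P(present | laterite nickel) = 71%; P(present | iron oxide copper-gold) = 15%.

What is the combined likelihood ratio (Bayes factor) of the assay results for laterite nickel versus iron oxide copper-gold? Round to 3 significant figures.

13.1

Joint likelihood of the assay result pattern under each hypothesis:
  laterite nickel: 0.61 × 0.71 = 0.4331
  iron oxide copper-gold: 0.22 × 0.15 = 0.033
Bayes factor = 0.4331 / 0.033 ≈ 13.1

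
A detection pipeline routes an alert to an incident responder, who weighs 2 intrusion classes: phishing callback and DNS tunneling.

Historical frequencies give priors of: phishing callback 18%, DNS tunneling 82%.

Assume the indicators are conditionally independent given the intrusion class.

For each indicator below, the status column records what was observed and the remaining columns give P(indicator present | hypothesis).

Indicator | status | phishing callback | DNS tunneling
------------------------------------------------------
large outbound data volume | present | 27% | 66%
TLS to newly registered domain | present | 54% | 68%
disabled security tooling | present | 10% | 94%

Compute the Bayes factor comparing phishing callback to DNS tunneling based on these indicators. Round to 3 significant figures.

Take the product of per-indicator likelihoods under each hypothesis, then divide.
  phishing callback: 0.27 × 0.54 × 0.10 = 0.01458
  DNS tunneling: 0.66 × 0.68 × 0.94 = 0.42187
Bayes factor = 0.01458 / 0.42187 ≈ 0.0346

0.0346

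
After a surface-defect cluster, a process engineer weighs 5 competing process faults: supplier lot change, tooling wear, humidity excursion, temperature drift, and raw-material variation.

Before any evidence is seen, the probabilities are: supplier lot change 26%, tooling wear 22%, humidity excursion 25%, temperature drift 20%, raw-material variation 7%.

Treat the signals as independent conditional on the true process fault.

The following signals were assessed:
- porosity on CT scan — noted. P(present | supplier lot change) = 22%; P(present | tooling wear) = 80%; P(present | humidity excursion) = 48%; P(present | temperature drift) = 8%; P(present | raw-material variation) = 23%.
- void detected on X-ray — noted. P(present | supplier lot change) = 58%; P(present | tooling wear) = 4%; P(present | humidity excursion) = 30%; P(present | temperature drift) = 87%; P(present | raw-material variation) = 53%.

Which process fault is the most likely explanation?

humidity excursion

Multiply each prior by the joint likelihood of the signal pattern:
  supplier lot change: 0.26 × 0.22 × 0.58 = 0.033176
  tooling wear: 0.22 × 0.80 × 0.04 = 0.00704
  humidity excursion: 0.25 × 0.48 × 0.30 = 0.036
  temperature drift: 0.20 × 0.08 × 0.87 = 0.01392
  raw-material variation: 0.07 × 0.23 × 0.53 = 0.008533
Marginal likelihood of the evidence = 0.098669.
P(supplier lot change | evidence) ≈ 0.033176 / 0.098669 ≈ 0.336
P(tooling wear | evidence) ≈ 0.00704 / 0.098669 ≈ 0.071
P(humidity excursion | evidence) ≈ 0.036 / 0.098669 ≈ 0.365
P(temperature drift | evidence) ≈ 0.01392 / 0.098669 ≈ 0.141
P(raw-material variation | evidence) ≈ 0.008533 / 0.098669 ≈ 0.086
The largest is 0.365, so humidity excursion is most probable.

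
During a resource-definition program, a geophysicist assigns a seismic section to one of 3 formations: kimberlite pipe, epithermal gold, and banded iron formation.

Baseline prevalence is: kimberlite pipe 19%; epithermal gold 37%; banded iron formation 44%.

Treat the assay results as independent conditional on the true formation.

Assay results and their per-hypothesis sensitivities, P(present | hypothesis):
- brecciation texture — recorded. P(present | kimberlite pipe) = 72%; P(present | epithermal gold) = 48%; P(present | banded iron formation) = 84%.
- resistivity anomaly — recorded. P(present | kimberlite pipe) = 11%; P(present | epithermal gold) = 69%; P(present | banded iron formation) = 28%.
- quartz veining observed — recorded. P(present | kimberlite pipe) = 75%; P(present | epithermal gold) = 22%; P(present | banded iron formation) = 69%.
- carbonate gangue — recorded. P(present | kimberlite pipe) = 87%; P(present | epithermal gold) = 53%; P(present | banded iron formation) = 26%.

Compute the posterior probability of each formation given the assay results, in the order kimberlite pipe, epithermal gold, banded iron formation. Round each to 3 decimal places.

0.230, 0.335, 0.435

For each hypothesis, the unnormalized posterior weight is prior × product of the assay result likelihoods:
  kimberlite pipe: 0.19 × 0.72 × 0.11 × 0.75 × 0.87 = 0.0098188
  epithermal gold: 0.37 × 0.48 × 0.69 × 0.22 × 0.53 = 0.014289
  banded iron formation: 0.44 × 0.84 × 0.28 × 0.69 × 0.26 = 0.018566
Normalizing constant Z = 0.0098188 + 0.014289 + 0.018566 = 0.042673.
P(kimberlite pipe | evidence) = 0.0098188 / 0.042673 ≈ 0.230
P(epithermal gold | evidence) = 0.014289 / 0.042673 ≈ 0.335
P(banded iron formation | evidence) = 0.018566 / 0.042673 ≈ 0.435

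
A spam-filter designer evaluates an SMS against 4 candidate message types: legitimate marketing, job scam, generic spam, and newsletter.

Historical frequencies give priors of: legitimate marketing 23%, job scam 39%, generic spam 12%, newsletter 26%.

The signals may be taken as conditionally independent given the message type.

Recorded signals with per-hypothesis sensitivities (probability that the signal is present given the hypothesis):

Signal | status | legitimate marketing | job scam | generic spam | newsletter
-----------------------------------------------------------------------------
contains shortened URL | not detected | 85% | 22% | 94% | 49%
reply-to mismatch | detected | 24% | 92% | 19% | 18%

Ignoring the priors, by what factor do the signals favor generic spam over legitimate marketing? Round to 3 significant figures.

0.317

Joint likelihood of the signal pattern under each hypothesis (using 1 − P(present | H) for each absent signal):
  generic spam: (1 − 0.94) × 0.19 = 0.0114
  legitimate marketing: (1 − 0.85) × 0.24 = 0.036
Bayes factor = 0.0114 / 0.036 ≈ 0.317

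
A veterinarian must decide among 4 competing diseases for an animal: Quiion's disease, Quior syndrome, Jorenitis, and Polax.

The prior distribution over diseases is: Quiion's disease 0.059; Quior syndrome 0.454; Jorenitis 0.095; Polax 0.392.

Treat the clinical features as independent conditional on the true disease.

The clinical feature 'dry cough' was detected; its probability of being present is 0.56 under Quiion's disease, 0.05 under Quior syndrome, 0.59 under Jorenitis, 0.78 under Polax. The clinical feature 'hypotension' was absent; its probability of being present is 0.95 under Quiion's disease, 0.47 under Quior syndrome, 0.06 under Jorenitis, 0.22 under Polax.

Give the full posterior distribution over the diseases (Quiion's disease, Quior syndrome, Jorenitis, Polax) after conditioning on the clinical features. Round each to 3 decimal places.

0.005, 0.039, 0.173, 0.782

Multiply each prior by the joint likelihood of the clinical feature pattern (using 1 − P(present | H) for each absent clinical feature):
  Quiion's disease: 0.059 × 0.56 × (1 − 0.95) = 0.001652
  Quior syndrome: 0.454 × 0.05 × (1 − 0.47) = 0.012031
  Jorenitis: 0.095 × 0.59 × (1 − 0.06) = 0.052687
  Polax: 0.392 × 0.78 × (1 − 0.22) = 0.23849
Marginal likelihood of the evidence = 0.30486.
P(Quiion's disease | evidence) = 0.001652 / 0.30486 ≈ 0.005
P(Quior syndrome | evidence) = 0.012031 / 0.30486 ≈ 0.039
P(Jorenitis | evidence) = 0.052687 / 0.30486 ≈ 0.173
P(Polax | evidence) = 0.23849 / 0.30486 ≈ 0.782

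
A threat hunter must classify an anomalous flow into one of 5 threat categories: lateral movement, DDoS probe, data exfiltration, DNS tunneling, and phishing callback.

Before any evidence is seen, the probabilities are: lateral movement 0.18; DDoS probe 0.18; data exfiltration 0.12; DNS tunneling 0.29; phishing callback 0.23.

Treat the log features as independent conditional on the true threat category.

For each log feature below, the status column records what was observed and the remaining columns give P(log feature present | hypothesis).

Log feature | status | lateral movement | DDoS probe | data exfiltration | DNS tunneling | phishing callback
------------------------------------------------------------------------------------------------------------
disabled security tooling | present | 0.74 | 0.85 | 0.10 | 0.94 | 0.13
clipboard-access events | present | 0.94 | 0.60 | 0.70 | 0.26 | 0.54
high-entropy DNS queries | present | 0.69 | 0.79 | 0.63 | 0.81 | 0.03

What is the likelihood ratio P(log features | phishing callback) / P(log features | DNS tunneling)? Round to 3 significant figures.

Joint likelihood of the log feature pattern under each hypothesis:
  phishing callback: 0.13 × 0.54 × 0.03 = 0.002106
  DNS tunneling: 0.94 × 0.26 × 0.81 = 0.19796
Bayes factor = 0.002106 / 0.19796 ≈ 0.0106

0.0106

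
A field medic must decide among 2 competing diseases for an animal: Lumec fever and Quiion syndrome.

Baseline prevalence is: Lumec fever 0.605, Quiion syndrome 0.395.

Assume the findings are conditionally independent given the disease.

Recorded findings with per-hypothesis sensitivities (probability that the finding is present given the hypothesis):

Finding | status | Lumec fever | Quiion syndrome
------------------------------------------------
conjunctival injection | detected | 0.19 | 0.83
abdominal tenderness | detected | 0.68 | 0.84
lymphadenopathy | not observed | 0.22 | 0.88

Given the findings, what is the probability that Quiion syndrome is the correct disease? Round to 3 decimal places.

By Bayes' rule with conditional independence, the unnormalized weight for each hypothesis is prior × ∏ likelihoods (using 1 − P(present | H) for each absent finding):
  Lumec fever: 0.605 × 0.19 × 0.68 × (1 − 0.22) = 0.060969
  Quiion syndrome: 0.395 × 0.83 × 0.84 × (1 − 0.88) = 0.033047
Marginal likelihood of the evidence = 0.094017.
P(Quiion syndrome | evidence) = 0.033047 / 0.094017 ≈ 0.352.

0.352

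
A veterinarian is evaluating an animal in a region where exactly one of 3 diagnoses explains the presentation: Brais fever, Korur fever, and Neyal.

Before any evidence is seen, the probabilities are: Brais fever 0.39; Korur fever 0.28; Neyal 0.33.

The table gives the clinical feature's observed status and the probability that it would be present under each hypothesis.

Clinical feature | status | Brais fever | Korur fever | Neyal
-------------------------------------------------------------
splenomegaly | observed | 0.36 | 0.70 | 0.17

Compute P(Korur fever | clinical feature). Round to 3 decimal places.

0.499

For each hypothesis, the unnormalized posterior weight is prior × likelihood:
  Brais fever: 0.39 × 0.36 = 0.1404
  Korur fever: 0.28 × 0.70 = 0.196
  Neyal: 0.33 × 0.17 = 0.0561
The unnormalized weights sum to 0.3925.
P(Korur fever | evidence) = 0.196 / 0.3925 ≈ 0.499.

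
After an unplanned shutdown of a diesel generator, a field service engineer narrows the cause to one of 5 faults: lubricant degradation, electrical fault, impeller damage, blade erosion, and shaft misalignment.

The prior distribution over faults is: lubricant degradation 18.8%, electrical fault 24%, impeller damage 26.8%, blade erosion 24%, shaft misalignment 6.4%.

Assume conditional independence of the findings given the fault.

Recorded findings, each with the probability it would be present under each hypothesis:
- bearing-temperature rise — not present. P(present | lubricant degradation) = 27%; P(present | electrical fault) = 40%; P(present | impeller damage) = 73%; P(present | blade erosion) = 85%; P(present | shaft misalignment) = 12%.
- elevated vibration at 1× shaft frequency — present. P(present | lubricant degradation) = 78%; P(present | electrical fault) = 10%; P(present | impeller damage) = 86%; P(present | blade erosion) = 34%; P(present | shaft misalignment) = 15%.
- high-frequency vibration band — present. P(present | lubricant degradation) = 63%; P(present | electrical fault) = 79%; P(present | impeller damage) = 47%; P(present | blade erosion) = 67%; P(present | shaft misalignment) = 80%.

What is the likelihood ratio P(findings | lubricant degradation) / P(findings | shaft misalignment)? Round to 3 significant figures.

3.40

The Bayes factor is the ratio of the joint likelihoods of the evidence pattern under the two hypotheses (using 1 − P(present | H) for each absent finding).
  lubricant degradation: (1 − 0.27) × 0.78 × 0.63 = 0.35872
  shaft misalignment: (1 − 0.12) × 0.15 × 0.80 = 0.1056
Bayes factor = 0.35872 / 0.1056 ≈ 3.40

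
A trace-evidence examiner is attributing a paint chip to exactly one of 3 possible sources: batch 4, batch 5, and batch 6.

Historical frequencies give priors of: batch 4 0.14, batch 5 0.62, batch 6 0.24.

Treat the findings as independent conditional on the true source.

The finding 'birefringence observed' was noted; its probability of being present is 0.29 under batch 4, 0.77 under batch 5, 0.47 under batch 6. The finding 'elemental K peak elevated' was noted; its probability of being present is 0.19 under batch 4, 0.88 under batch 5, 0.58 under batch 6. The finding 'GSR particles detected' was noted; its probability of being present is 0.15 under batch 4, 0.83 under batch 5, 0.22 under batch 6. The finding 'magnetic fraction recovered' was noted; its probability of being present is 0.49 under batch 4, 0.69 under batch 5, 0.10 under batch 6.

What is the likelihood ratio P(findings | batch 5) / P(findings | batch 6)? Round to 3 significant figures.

Take the product of per-finding likelihoods under each hypothesis, then divide.
  batch 5: 0.77 × 0.88 × 0.83 × 0.69 = 0.38806
  batch 6: 0.47 × 0.58 × 0.22 × 0.10 = 0.0059972
Bayes factor = 0.38806 / 0.0059972 ≈ 64.7

64.7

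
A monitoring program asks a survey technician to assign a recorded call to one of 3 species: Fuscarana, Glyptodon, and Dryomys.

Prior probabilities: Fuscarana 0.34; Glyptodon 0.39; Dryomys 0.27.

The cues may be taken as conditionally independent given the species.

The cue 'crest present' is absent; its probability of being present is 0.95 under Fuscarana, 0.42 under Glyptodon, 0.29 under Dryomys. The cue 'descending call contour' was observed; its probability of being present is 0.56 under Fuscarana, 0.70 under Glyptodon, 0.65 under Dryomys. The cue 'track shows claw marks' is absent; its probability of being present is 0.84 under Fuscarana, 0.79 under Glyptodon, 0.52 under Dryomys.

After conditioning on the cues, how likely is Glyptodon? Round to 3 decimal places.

0.352

For each hypothesis, the unnormalized posterior weight is prior × product of the cue likelihoods (using 1 − P(present | H) for each absent cue):
  Fuscarana: 0.34 × (1 − 0.95) × 0.56 × (1 − 0.84) = 0.0015232
  Glyptodon: 0.39 × (1 − 0.42) × 0.70 × (1 − 0.79) = 0.033251
  Dryomys: 0.27 × (1 − 0.29) × 0.65 × (1 − 0.52) = 0.05981
Normalizing constant Z = 0.0015232 + 0.033251 + 0.05981 = 0.094585.
P(Glyptodon | evidence) = 0.033251 / 0.094585 ≈ 0.352.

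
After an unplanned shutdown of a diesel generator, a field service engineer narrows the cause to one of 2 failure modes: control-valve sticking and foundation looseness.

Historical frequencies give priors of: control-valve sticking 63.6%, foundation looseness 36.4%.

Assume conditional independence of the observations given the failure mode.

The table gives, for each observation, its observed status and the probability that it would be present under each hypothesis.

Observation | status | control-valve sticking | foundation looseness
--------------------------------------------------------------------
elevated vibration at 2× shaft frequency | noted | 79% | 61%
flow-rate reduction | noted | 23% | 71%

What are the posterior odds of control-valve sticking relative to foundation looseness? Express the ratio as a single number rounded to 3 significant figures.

The normalizing constant cancels in an odds ratio, so compute prior × likelihood for the two hypotheses only:
  control-valve sticking: 0.636 × 0.79 × 0.23 = 0.11556
  foundation looseness: 0.364 × 0.61 × 0.71 = 0.15765
Posterior odds = 0.11556 / 0.15765 ≈ 0.733.

0.733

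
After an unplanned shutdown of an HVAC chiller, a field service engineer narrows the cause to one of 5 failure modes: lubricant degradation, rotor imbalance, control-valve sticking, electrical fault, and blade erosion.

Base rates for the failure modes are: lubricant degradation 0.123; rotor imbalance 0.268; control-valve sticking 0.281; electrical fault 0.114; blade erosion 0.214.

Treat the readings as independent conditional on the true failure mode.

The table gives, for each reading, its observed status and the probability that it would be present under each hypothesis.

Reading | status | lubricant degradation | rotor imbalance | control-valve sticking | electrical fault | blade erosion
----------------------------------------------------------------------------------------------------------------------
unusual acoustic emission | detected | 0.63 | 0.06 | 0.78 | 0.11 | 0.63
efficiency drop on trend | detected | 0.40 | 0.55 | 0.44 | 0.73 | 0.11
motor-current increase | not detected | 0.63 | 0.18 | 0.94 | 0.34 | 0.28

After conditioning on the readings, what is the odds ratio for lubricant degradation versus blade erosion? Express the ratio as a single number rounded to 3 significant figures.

1.07

Unnormalized posterior weight (prior times the reading likelihoods) for each of the two hypotheses (using 1 − P(present | H) for each absent reading):
  lubricant degradation: 0.123 × 0.63 × 0.40 × (1 − 0.63) = 0.011469
  blade erosion: 0.214 × 0.63 × 0.11 × (1 − 0.28) = 0.010678
Odds(lubricant degradation : blade erosion) = 0.011469 / 0.010678 ≈ 1.07.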